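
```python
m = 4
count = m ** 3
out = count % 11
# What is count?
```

Trace:
`m = 4` → m = 4
`count = m ** 3` → count = 64
`out = count % 11` → out = 9
So count = 64

Answer: 64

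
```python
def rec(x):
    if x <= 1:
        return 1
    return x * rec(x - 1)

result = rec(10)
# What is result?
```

rec(10) = 10 * 9 * 8 * 7 * 6 * 5 * 4 * 3 * 2 * 1 = 3628800

Answer: 3628800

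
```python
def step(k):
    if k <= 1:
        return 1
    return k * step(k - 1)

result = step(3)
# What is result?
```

step(3) = 3 * 2 * 1 = 6

Answer: 6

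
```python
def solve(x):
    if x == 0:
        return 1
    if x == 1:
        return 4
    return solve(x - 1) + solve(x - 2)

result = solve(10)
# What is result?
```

Build up from base cases: solve(0)=1, solve(1)=4, solve(2)=5, solve(3)=9, solve(4)=14, solve(5)=23, solve(6)=37, ..., solve(10)=254

Answer: 254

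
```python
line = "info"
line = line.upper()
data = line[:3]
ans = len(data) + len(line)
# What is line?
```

Trace:
`line = "info"` → line = 'info'
`line = line.upper()` → line = 'INFO'
`data = line[:3]` → data = 'INF'
`ans = len(data) + len(line)` → ans = 7
So line = 'INFO'

Answer: 'INFO'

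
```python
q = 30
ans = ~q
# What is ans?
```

Trace:
`q = 30` → q = 30
`ans = ~q` → ans = -31
So ans = -31

Answer: -31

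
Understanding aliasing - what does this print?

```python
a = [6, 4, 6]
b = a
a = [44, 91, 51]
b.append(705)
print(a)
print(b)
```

Key concept: rebinding vs mutation: a is rebound to a new list, b still points at the original.
Step by step:
`a = [6, 4, 6]` → a = [6, 4, 6]
`b = a` → b = [6, 4, 6] (same object as a)
`a = [44, 91, 51]` → a = [44, 91, 51]
`b.append(705)` → b = [6, 4, 6, 705]
`print(a)` → prints [44, 91, 51]
`print(b)` → prints [6, 4, 6, 705]

Answer:
[44, 91, 51]
[6, 4, 6, 705]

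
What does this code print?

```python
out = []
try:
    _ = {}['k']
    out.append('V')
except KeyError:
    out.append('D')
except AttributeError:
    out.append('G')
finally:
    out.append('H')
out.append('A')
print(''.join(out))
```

Execution trace: 'D' (except KeyError) → 'H' (finally) → 'A' (after the try/except). Output: DHA

Answer: DHA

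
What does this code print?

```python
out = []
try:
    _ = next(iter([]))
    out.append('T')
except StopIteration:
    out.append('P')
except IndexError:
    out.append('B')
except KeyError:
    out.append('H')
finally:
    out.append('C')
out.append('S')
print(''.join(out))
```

Execution trace: 'P' (except StopIteration) → 'C' (finally) → 'S' (after the try/except). Output: PCS

Answer: PCS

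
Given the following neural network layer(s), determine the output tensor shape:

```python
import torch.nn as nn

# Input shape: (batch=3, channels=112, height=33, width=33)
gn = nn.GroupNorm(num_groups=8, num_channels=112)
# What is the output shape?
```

Input: (3, 112, 33, 33) -> Output: (3, 112, 33, 33)

Answer: (3, 112, 33, 33)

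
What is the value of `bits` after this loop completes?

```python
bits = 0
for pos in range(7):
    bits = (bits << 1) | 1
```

Build 7 consecutive 1-bits: 0b1111111
`bits` takes the values: 0 → 1 → 3 → 7 → 15 → 31 → 63 → 127

Answer: 127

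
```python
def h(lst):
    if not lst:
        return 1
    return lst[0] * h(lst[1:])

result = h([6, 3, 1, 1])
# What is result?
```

Product over [6, 3, 1, 1] = 6 * 3 * 1 * 1 = 18

Answer: 18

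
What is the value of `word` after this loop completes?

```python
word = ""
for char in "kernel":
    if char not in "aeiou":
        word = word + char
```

Remove vowels from 'kernel'
`word` takes the values: "" → "k" → "kr" → "krn" → "krnl"

Answer: "krnl"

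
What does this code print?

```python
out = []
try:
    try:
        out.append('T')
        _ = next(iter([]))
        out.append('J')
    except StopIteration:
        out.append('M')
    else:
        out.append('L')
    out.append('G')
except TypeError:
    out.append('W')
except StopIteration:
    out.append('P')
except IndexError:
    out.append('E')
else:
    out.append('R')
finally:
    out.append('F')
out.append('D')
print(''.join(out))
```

Execution trace: 'T' (inner try body) → 'M' (inner except StopIteration) → 'G' (try body, no exception) → 'R' (else) → 'F' (finally) → 'D' (after the try/except). Output: TMGRFD

Answer: TMGRFD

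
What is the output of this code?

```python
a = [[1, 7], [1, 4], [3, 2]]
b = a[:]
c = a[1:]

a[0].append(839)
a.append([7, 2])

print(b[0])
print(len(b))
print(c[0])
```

Key concept: slice with nested mutation.
Step by step:
`a = [[1, 7], [1, 4], [3, 2]]` → a = [[1, 7], [1, 4], [3, 2]]
`b = a[:]` → b = [[1, 7], [1, 4], [3, 2]]
`c = a[1:]` → c = [[1, 4], [3, 2]]
`a[0].append(839)` → a = [[1, 7, 839], [1, 4], [3, 2]]; b = [[1, 7, 839], [1, 4], [3, 2]]
`a.append([7, 2])` → a = [[1, 7, 839], [1, 4], [3, 2], [7, 2]]
`print(b[0])` → prints [1, 7, 839]
`print(len(b))` → prints 3
`print(c[0])` → prints [1, 4]

Answer:
[1, 7, 839]
3
[1, 4]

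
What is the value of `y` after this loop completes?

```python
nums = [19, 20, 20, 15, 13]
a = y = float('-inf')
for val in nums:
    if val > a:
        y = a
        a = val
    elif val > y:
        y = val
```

Second largest (with repeats) in [19, 20, 20, 15, 13]
`y` takes the values: -inf → 19 → 20

Answer: 20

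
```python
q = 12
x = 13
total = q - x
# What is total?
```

Trace:
`q = 12` → q = 12
`x = 13` → x = 13
`total = q - x` → total = -1
So total = -1

Answer: -1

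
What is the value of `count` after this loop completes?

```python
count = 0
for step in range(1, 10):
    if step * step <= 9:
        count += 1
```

Count numbers where step² ≤ 9
`count` takes the values: 0 → 1 → 2 → 3

Answer: 3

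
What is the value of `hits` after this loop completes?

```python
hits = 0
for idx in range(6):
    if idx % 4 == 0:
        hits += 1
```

Count numbers divisible by 4 in range(6)
`hits` takes the values: 0 → 1 → 2

Answer: 2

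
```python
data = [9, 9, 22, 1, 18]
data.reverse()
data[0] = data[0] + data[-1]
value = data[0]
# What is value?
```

Trace:
`data = [9, 9, 22, 1, 18]` → data = [9, 9, 22, 1, 18]
`data.reverse()` → data = [18, 1, 22, 9, 9]
`data[0] = data[0] + data[-1]` → data = [27, 1, 22, 9, 9]
`value = data[0]` → value = 27
So value = 27

Answer: 27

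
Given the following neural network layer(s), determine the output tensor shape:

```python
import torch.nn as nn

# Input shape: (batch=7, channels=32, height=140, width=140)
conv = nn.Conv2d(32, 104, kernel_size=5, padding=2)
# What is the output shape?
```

Input: (7, 32, 140, 140) -> Output: (7, 104, 140, 140)

Answer: (7, 104, 140, 140)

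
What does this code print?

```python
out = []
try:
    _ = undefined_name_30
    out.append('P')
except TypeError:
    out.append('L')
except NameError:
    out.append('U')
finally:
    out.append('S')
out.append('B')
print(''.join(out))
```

Execution trace: 'U' (except NameError) → 'S' (finally) → 'B' (after the try/except). Output: USB

Answer: USB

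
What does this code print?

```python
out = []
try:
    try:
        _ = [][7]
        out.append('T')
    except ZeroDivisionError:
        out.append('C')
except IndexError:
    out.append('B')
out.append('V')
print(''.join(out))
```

Execution trace: 'B' (outer except IndexError) → 'V' (after the try/except). Output: BV

Answer: BV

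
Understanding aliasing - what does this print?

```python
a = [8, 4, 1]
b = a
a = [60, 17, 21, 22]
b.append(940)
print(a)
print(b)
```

Key concept: rebinding vs mutation: a is rebound to a new list, b still points at the original.
Step by step:
`a = [8, 4, 1]` → a = [8, 4, 1]
`b = a` → b = [8, 4, 1] (same object as a)
`a = [60, 17, 21, 22]` → a = [60, 17, 21, 22]
`b.append(940)` → b = [8, 4, 1, 940]
`print(a)` → prints [60, 17, 21, 22]
`print(b)` → prints [8, 4, 1, 940]

Answer:
[60, 17, 21, 22]
[8, 4, 1, 940]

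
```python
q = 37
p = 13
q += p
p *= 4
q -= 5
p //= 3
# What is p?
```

Trace:
`q = 37` → q = 37
`p = 13` → p = 13
`q += p` → q = 50
`p *= 4` → p = 52
`q -= 5` → q = 45
`p //= 3` → p = 17
So p = 17

Answer: 17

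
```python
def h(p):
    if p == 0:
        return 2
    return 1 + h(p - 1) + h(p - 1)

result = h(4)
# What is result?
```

h(p) = 1 + 2·h(p-1), h(0)=2. Closed form: (2+1)·2^4 - 1 = 47.

Answer: 47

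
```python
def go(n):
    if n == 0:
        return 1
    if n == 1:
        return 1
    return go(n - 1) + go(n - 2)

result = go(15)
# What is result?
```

Build up from base cases: go(0)=1, go(1)=1, go(2)=2, go(3)=3, go(4)=5, go(5)=8, go(6)=13, ..., go(15)=987

Answer: 987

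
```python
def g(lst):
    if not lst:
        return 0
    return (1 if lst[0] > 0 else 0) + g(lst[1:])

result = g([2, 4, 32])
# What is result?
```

Count of positive elements in [2, 4, 32] = 3

Answer: 3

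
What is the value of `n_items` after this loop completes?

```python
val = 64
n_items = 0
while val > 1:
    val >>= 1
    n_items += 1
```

Count right shifts until 1
`n_items` takes the values: 0 → 1 → 2 → 3 → 4 → 5 → 6

Answer: 6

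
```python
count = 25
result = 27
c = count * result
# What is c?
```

Trace:
`count = 25` → count = 25
`result = 27` → result = 27
`c = count * result` → c = 675
So c = 675

Answer: 675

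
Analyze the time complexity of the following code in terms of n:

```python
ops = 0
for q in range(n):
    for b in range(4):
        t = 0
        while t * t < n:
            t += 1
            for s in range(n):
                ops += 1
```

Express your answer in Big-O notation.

Each loop level contributes: n × 1 × √n × n. Multiplying the contributions gives O(n^2√n).

Answer: O(n^2√n)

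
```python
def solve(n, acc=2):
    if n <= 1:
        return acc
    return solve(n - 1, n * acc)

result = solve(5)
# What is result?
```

Accumulator trace (n, acc): (5, 2) -> (4, 10) -> (3, 40) -> (2, 120) -> (1, 240) -> return 240

Answer: 240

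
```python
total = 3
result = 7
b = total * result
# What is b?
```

Trace:
`total = 3` → total = 3
`result = 7` → result = 7
`b = total * result` → b = 21
So b = 21

Answer: 21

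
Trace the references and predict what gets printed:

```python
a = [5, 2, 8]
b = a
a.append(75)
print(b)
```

Key concept: basic list aliasing.
Step by step:
`a = [5, 2, 8]` → a = [5, 2, 8]
`b = a` → b = [5, 2, 8] (same object as a)
`a.append(75)` → a = [5, 2, 8, 75] (same object as b); b = [5, 2, 8, 75] (same object as a)
`print(b)` → prints [5, 2, 8, 75]

Answer: [5, 2, 8, 75]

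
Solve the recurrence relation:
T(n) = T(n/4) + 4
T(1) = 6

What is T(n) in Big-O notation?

Each step divides n by 4 and adds 4. After log_4(n) steps we reach T(1)=6. So T(n) = 4·log_4(n) + 6 = O(log n).

Answer: O(log n)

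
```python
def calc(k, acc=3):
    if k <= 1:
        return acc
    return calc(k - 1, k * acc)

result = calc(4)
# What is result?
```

Accumulator trace (n, acc): (4, 3) -> (3, 12) -> (2, 36) -> (1, 72) -> return 72

Answer: 72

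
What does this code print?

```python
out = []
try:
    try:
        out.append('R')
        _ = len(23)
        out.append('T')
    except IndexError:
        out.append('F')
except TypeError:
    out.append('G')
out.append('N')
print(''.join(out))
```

Execution trace: 'R' (inner try body) → 'G' (outer except TypeError) → 'N' (after the try/except). Output: RGN

Answer: RGN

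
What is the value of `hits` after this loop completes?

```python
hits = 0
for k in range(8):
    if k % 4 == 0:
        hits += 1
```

Count numbers divisible by 4 in range(8)
`hits` takes the values: 0 → 1 → 2

Answer: 2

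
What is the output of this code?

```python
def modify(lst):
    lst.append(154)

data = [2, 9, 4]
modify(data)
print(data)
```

Key concept: function modifies passed list.
Step by step:
`data = [2, 9, 4]` → data = [2, 9, 4]
`modify(data)` → data = [2, 9, 4, 154]
`print(data)` → prints [2, 9, 4, 154]

Answer: [2, 9, 4, 154]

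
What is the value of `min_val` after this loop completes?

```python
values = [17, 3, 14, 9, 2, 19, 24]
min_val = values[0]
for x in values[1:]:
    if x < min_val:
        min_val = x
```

Minimum of [17, 3, 14, 9, 2, 19, 24]
`min_val` takes the values: 17 → 3 → 2

Answer: 2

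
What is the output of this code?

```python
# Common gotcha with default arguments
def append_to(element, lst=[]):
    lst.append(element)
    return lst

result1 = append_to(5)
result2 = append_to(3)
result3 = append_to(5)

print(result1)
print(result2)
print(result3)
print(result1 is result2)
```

Key concept: mutable default argument gotcha.
Step by step:
`result1 = append_to(5)` → result1 = [5]
`result2 = append_to(3)` → result1 = [5, 3] (same object as result2); result2 = [5, 3] (same object as result1)
`result3 = append_to(5)` → result1 = [5, 3, 5] (same object as result2, result3); result2 = [5, 3, 5] (same object as result1, result3); result3 = [5, 3, 5] (same object as result1, result2)
`print(result1)` → prints [5, 3, 5]
`print(result2)` → prints [5, 3, 5]
`print(result3)` → prints [5, 3, 5]
`print(result1 is result2)` → prints True

Answer:
[5, 3, 5]
[5, 3, 5]
[5, 3, 5]
True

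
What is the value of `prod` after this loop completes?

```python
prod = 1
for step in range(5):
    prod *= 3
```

3^5 = 243
`prod` takes the values: 1 → 3 → 9 → 27 → 81 → 243

Answer: 243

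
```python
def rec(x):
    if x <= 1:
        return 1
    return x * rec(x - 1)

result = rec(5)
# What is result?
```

rec(5) = 5 * 4 * 3 * 2 * 1 = 120

Answer: 120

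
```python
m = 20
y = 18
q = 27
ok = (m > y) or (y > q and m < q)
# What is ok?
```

Trace:
`m = 20` → m = 20
`y = 18` → y = 18
`q = 27` → q = 27
`ok = (m > y) or (y > q and m < q)` → ok = True
So ok = True

Answer: True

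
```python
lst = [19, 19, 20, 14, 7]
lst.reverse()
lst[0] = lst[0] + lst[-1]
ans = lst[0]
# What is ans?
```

Trace:
`lst = [19, 19, 20, 14, 7]` → lst = [19, 19, 20, 14, 7]
`lst.reverse()` → lst = [7, 14, 20, 19, 19]
`lst[0] = lst[0] + lst[-1]` → lst = [26, 14, 20, 19, 19]
`ans = lst[0]` → ans = 26
So ans = 26

Answer: 26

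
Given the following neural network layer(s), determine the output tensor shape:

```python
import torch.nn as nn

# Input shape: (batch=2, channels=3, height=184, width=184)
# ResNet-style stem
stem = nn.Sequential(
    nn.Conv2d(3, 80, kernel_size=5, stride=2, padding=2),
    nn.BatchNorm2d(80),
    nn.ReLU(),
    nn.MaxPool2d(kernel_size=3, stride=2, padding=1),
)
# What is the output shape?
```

Input: (2, 3, 184, 184) -> after Conv2d 5x5 stride=2: (2, 80, 92, 92) -> Output: (2, 80, 46, 46)

Answer: (2, 80, 46, 46)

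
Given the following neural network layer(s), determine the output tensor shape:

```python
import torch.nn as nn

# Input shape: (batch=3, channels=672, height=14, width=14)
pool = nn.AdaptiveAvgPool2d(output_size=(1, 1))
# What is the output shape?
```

Input: (3, 672, 14, 14) -> Output: (3, 672, 1, 1)

Answer: (3, 672, 1, 1)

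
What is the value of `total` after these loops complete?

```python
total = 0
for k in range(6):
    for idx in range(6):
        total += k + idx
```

Sum of all k+idx for k,idx in 6x6
`total` takes the values: 0 → 1 → 3 → 6 → 10 → 15 → 16 → 18 → 21 → 25 → 30 → 36 → 38 → 41 → 45 → 50 → 56 → 63 → 66 → 70 → 75 → 81 → 88 → 96 → 100 → 105 → 111 → 118 → 126 → 135 → 140 → 146 → 153 → 161 → 170 → 180

Answer: 180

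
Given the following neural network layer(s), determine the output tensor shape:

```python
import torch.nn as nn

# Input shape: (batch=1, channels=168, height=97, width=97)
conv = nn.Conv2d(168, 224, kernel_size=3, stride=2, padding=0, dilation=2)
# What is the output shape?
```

Input: (1, 168, 97, 97) -> Output: (1, 224, 47, 47)

Answer: (1, 224, 47, 47)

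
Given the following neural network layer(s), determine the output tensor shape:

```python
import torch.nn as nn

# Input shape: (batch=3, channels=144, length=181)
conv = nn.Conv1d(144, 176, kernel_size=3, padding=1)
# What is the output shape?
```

Input: (3, 144, 181) -> Output: (3, 176, 181)

Answer: (3, 176, 181)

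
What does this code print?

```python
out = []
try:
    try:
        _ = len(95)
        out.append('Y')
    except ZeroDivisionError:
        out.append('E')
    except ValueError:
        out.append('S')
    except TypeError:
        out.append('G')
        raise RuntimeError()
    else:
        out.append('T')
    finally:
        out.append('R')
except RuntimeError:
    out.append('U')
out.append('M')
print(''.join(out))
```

Execution trace: 'G' (inner except TypeError) → 'R' (inner finally) → 'U' (outer except RuntimeError) → 'M' (after the try/except). Output: GRUM

Answer: GRUM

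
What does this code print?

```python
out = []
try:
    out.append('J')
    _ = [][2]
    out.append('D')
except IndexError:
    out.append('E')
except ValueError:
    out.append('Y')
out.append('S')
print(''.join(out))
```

Execution trace: 'J' (try body) → 'E' (except IndexError) → 'S' (after the try/except). Output: JES

Answer: JES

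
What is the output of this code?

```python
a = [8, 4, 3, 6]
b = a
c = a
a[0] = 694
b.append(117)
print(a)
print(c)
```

Key concept: multiple aliases.
Step by step:
`a = [8, 4, 3, 6]` → a = [8, 4, 3, 6]
`b = a` → b = [8, 4, 3, 6] (same object as a)
`c = a` → c = [8, 4, 3, 6] (same object as a, b)
`a[0] = 694` → a = [694, 4, 3, 6] (same object as b, c); b = [694, 4, 3, 6] (same object as a, c); c = [694, 4, 3, 6] (same object as a, b)
`b.append(117)` → a = [694, 4, 3, 6, 117] (same object as b, c); b = [694, 4, 3, 6, 117] (same object as a, c); c = [694, 4, 3, 6, 117] (same object as a, b)
`print(a)` → prints [694, 4, 3, 6, 117]
`print(c)` → prints [694, 4, 3, 6, 117]

Answer:
[694, 4, 3, 6, 117]
[694, 4, 3, 6, 117]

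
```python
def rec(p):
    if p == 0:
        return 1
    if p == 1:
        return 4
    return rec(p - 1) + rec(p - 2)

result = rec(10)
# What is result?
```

Build up from base cases: rec(0)=1, rec(1)=4, rec(2)=5, rec(3)=9, rec(4)=14, rec(5)=23, rec(6)=37, ..., rec(10)=254

Answer: 254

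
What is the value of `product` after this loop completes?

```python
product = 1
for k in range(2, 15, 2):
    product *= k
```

Product of even numbers 2 to 14
`product` takes the values: 1 → 2 → 8 → 48 → 384 → 3840 → 46080 → 645120

Answer: 645120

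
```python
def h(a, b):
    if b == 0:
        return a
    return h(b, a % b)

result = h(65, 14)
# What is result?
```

h(65, 14) -> h(14, 9) -> h(9, 5) -> h(5, 4) -> h(4, 1) -> h(1, 0) -> 1

Answer: 1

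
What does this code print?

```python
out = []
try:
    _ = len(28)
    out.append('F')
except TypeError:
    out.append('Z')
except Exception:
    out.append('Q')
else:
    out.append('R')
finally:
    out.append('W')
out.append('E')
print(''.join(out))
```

Execution trace: 'Z' (except TypeError) → 'W' (finally) → 'E' (after the try/except). Output: ZWE

Answer: ZWE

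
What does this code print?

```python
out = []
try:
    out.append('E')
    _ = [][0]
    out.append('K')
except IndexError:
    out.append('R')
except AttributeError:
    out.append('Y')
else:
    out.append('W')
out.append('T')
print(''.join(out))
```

Execution trace: 'E' (try body) → 'R' (except IndexError) → 'T' (after the try/except). Output: ERT

Answer: ERT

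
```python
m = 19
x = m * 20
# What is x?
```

Trace:
`m = 19` → m = 19
`x = m * 20` → x = 380
So x = 380

Answer: 380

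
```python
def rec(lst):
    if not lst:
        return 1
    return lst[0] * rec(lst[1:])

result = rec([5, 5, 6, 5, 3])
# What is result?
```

Product over [5, 5, 6, 5, 3] = 5 * 5 * 6 * 5 * 3 = 2250

Answer: 2250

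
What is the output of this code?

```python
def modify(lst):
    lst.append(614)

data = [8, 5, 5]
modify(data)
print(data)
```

Key concept: function modifies passed list.
Step by step:
`data = [8, 5, 5]` → data = [8, 5, 5]
`modify(data)` → data = [8, 5, 5, 614]
`print(data)` → prints [8, 5, 5, 614]

Answer: [8, 5, 5, 614]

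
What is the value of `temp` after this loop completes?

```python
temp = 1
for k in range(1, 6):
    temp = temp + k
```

Start at 1, add 1 through 5
`temp` takes the values: 1 → 2 → 4 → 7 → 11 → 16

Answer: 16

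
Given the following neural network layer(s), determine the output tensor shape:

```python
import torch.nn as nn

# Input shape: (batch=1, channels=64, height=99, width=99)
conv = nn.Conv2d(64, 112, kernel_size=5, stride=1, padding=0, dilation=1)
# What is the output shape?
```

Input: (1, 64, 99, 99) -> Output: (1, 112, 95, 95)

Answer: (1, 112, 95, 95)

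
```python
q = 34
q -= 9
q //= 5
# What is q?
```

Trace:
`q = 34` → q = 34
`q -= 9` → q = 25
`q //= 5` → q = 5
So q = 5

Answer: 5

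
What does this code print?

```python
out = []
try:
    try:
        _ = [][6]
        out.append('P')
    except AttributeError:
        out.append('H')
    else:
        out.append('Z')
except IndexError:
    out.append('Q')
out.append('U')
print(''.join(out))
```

Execution trace: 'Q' (outer except IndexError) → 'U' (after the try/except). Output: QU

Answer: QU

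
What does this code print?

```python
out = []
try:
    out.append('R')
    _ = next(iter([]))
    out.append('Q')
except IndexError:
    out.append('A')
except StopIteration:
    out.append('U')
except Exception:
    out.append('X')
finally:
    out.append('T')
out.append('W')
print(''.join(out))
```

Execution trace: 'R' (try body) → 'U' (except StopIteration) → 'T' (finally) → 'W' (after the try/except). Output: RUTW

Answer: RUTW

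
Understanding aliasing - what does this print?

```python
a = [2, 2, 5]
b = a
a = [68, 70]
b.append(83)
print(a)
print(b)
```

Key concept: rebinding vs mutation: a is rebound to a new list, b still points at the original.
Step by step:
`a = [2, 2, 5]` → a = [2, 2, 5]
`b = a` → b = [2, 2, 5] (same object as a)
`a = [68, 70]` → a = [68, 70]
`b.append(83)` → b = [2, 2, 5, 83]
`print(a)` → prints [68, 70]
`print(b)` → prints [2, 2, 5, 83]

Answer:
[68, 70]
[2, 2, 5, 83]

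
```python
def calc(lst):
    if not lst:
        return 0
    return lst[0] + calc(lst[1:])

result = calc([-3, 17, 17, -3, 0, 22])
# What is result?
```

(-3) + 17 + 17 + (-3) + 0 + 22 + 0 = 50

Answer: 50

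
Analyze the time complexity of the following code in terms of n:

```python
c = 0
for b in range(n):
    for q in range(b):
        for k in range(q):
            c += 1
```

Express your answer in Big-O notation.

Each loop level contributes: n × n × n. Multiplying the contributions gives O(n^3).

Answer: O(n^3)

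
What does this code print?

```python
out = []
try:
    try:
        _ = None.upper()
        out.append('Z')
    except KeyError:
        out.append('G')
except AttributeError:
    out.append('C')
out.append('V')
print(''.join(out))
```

Execution trace: 'C' (outer except AttributeError) → 'V' (after the try/except). Output: CV

Answer: CV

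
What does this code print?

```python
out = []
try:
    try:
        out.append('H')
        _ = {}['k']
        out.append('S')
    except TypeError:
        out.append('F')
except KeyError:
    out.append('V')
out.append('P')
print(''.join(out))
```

Execution trace: 'H' (try body) → 'V' (outer except KeyError) → 'P' (after the try/except). Output: HVP

Answer: HVP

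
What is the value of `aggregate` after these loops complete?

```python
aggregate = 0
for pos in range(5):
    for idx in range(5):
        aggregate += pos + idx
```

Sum of all pos+idx for pos,idx in 5x5
`aggregate` takes the values: 0 → 1 → 3 → 6 → 10 → 11 → 13 → 16 → 20 → 25 → 27 → 30 → 34 → 39 → 45 → 48 → 52 → 57 → 63 → 70 → 74 → 79 → 85 → 92 → 100

Answer: 100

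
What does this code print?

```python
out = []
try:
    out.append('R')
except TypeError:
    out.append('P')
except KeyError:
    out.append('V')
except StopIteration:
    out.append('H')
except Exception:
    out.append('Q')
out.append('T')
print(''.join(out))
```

Execution trace: 'R' (try body, no exception) → 'T' (after the try/except). Output: RT

Answer: RT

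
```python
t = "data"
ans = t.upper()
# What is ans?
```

Trace:
`t = "data"` → t = 'data'
`ans = t.upper()` → ans = 'DATA'
So ans = 'DATA'

Answer: 'DATA'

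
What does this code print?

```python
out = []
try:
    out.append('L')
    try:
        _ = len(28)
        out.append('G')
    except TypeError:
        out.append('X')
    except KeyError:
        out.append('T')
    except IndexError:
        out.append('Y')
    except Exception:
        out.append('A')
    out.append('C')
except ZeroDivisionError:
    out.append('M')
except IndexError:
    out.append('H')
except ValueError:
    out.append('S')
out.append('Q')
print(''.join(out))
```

Execution trace: 'L' (try body) → 'X' (inner except TypeError) → 'C' (try body, no exception) → 'Q' (after the try/except). Output: LXCQ

Answer: LXCQ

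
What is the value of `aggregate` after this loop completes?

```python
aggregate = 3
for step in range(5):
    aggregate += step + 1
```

Start at 3, add 1 to 5 = 18
`aggregate` takes the values: 3 → 4 → 6 → 9 → 13 → 18

Answer: 18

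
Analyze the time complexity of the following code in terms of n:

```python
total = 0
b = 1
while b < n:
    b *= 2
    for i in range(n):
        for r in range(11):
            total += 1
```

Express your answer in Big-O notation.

Each loop level contributes: log n × n × 1. Multiplying the contributions gives O(n log n).

Answer: O(n log n)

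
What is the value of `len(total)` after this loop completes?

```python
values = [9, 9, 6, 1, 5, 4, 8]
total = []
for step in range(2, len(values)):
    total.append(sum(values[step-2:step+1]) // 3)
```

Number of 3-element averages
`total` takes the values: [] → [8] → [8, 5] → [8, 5, 4] → [8, 5, 4, 3] → [8, 5, 4, 3, 5]
So `len(total)` = 5

Answer: 5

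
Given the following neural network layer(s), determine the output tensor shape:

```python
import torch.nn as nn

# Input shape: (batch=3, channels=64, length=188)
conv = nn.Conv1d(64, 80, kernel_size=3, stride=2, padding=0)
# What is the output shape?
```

Input: (3, 64, 188) -> Output: (3, 80, 93)

Answer: (3, 80, 93)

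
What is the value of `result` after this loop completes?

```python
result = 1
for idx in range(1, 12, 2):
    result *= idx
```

Product of 1, 3, 5, ... up to 11
`result` takes the values: 1 → 3 → 15 → 105 → 945 → 10395

Answer: 10395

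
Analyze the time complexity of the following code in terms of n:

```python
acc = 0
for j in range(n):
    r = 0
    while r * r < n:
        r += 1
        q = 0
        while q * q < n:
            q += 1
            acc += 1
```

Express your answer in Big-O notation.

Each loop level contributes: n × √n × √n. Multiplying the contributions gives O(n^2).

Answer: O(n^2)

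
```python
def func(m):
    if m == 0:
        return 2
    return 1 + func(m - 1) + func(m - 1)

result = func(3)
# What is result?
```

func(m) = 1 + 2·func(m-1), func(0)=2. Closed form: (2+1)·2^3 - 1 = 23.

Answer: 23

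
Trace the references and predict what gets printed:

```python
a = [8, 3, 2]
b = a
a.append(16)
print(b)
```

Key concept: basic list aliasing.
Step by step:
`a = [8, 3, 2]` → a = [8, 3, 2]
`b = a` → b = [8, 3, 2] (same object as a)
`a.append(16)` → a = [8, 3, 2, 16] (same object as b); b = [8, 3, 2, 16] (same object as a)
`print(b)` → prints [8, 3, 2, 16]

Answer: [8, 3, 2, 16]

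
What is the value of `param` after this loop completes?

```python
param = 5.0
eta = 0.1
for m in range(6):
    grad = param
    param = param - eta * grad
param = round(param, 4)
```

Gradient descent: w = 5.0 * (1 - 0.1)^6
`param` takes the values: 5.0 → 4.5 → 4.05 → 3.645 → 3.2805 → 2.95245 → 2.657205 → 2.6572

Answer: 2.6572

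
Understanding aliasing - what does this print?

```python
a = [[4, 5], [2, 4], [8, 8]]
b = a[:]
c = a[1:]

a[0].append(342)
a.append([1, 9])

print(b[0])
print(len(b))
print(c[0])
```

Key concept: slice with nested mutation.
Step by step:
`a = [[4, 5], [2, 4], [8, 8]]` → a = [[4, 5], [2, 4], [8, 8]]
`b = a[:]` → b = [[4, 5], [2, 4], [8, 8]]
`c = a[1:]` → c = [[2, 4], [8, 8]]
`a[0].append(342)` → a = [[4, 5, 342], [2, 4], [8, 8]]; b = [[4, 5, 342], [2, 4], [8, 8]]
`a.append([1, 9])` → a = [[4, 5, 342], [2, 4], [8, 8], [1, 9]]
`print(b[0])` → prints [4, 5, 342]
`print(len(b))` → prints 3
`print(c[0])` → prints [2, 4]

Answer:
[4, 5, 342]
3
[2, 4]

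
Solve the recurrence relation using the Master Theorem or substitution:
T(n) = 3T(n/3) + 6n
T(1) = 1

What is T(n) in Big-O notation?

By Master Theorem: a=3, b=3, f(n)=6n. Since log_3(3) = 1 and f(n) = Θ(n^1), Case 2 applies. T(n) = O(n log n).

Answer: O(n log n)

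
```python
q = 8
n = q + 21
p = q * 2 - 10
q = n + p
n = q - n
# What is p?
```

Trace:
`q = 8` → q = 8
`n = q + 21` → n = 29
`p = q * 2 - 10` → p = 6
`q = n + p` → q = 35
`n = q - n` → n = 6
So p = 6

Answer: 6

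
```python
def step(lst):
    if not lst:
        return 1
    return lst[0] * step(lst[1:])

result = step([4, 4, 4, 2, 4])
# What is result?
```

Product over [4, 4, 4, 2, 4] = 4 * 4 * 4 * 2 * 4 = 512

Answer: 512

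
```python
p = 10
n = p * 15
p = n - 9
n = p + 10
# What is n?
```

Trace:
`p = 10` → p = 10
`n = p * 15` → n = 150
`p = n - 9` → p = 141
`n = p + 10` → n = 151
So n = 151

Answer: 151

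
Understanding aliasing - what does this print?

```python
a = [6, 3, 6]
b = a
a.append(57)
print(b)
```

Key concept: basic list aliasing.
Step by step:
`a = [6, 3, 6]` → a = [6, 3, 6]
`b = a` → b = [6, 3, 6] (same object as a)
`a.append(57)` → a = [6, 3, 6, 57] (same object as b); b = [6, 3, 6, 57] (same object as a)
`print(b)` → prints [6, 3, 6, 57]

Answer: [6, 3, 6, 57]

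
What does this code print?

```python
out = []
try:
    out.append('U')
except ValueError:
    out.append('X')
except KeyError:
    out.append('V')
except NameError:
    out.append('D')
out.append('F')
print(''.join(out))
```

Execution trace: 'U' (try body, no exception) → 'F' (after the try/except). Output: UF

Answer: UF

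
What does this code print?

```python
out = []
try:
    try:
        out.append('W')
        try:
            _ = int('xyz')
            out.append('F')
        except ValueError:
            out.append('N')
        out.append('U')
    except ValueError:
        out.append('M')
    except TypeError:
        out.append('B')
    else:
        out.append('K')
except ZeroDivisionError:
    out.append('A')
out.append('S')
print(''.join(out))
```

Execution trace: 'W' (try body) → 'N' (inner except ValueError) → 'U' (try body, no exception) → 'K' (else) → 'S' (after the try/except). Output: WNUKS

Answer: WNUKS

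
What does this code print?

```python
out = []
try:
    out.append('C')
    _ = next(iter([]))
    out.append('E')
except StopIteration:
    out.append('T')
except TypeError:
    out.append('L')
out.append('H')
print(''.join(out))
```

Execution trace: 'C' (try body) → 'T' (except StopIteration) → 'H' (after the try/except). Output: CTH

Answer: CTH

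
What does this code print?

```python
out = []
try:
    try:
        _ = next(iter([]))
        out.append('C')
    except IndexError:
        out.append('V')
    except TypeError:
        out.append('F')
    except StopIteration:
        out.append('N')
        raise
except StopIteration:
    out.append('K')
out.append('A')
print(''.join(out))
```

Execution trace: 'N' (inner except StopIteration) → 'K' (outer except StopIteration) → 'A' (after the try/except). Output: NKA

Answer: NKA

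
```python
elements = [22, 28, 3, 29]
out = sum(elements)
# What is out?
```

Trace:
`elements = [22, 28, 3, 29]` → elements = [22, 28, 3, 29]
`out = sum(elements)` → out = 82
So out = 82

Answer: 82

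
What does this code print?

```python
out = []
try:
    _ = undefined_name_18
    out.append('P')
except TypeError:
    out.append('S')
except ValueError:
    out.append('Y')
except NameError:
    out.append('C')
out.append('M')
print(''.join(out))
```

Execution trace: 'C' (except NameError) → 'M' (after the try/except). Output: CM

Answer: CM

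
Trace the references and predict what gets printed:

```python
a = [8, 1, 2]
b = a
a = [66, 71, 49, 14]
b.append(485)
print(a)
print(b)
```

Key concept: rebinding vs mutation: a is rebound to a new list, b still points at the original.
Step by step:
`a = [8, 1, 2]` → a = [8, 1, 2]
`b = a` → b = [8, 1, 2] (same object as a)
`a = [66, 71, 49, 14]` → a = [66, 71, 49, 14]
`b.append(485)` → b = [8, 1, 2, 485]
`print(a)` → prints [66, 71, 49, 14]
`print(b)` → prints [8, 1, 2, 485]

Answer:
[66, 71, 49, 14]
[8, 1, 2, 485]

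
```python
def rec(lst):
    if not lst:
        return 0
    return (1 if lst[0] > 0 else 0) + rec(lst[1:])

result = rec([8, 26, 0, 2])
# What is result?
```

Count of positive elements in [8, 26, 0, 2] = 3

Answer: 3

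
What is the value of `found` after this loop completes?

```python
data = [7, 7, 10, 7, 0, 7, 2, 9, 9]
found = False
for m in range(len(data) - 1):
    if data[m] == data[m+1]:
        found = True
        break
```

Check consecutive duplicates in [7, 7, 10, 7, 0, 7, 2, 9, 9]
`found` takes the values: False → True

Answer: True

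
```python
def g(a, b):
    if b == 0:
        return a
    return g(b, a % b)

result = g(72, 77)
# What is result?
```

g(72, 77) -> g(77, 72) -> g(72, 5) -> g(5, 2) -> g(2, 1) -> g(1, 0) -> 1

Answer: 1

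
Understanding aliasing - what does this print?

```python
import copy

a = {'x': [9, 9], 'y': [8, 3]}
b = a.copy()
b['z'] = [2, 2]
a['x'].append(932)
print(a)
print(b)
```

Key concept: shallow copy of dict with mutable values.
Step by step:
`a = {'x': [9, 9], 'y': [8, 3]}` → a = {'x': [9, 9], 'y': [8, 3]}
`b = a.copy()` → b = {'x': [9, 9], 'y': [8, 3]}
`b['z'] = [2, 2]` → b = {'x': [9, 9], 'y': [8, 3], 'z': [2, 2]}
`a['x'].append(932)` → a = {'x': [9, 9, 932], 'y': [8, 3]}; b = {'x': [9, 9, 932], 'y': [8, 3], 'z': [2, 2]}
`print(a)` → prints {'x': [9, 9, 932], 'y': [8, 3]}
`print(b)` → prints {'x': [9, 9, 932], 'y': [8, 3], 'z': [2, 2]}

Answer:
{'x': [9, 9, 932], 'y': [8, 3]}
{'x': [9, 9, 932], 'y': [8, 3], 'z': [2, 2]}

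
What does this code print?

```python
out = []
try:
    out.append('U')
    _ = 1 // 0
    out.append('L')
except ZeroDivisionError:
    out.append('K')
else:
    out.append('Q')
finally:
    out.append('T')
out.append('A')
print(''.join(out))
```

Execution trace: 'U' (try body) → 'K' (except ZeroDivisionError) → 'T' (finally) → 'A' (after the try/except). Output: UKTA

Answer: UKTA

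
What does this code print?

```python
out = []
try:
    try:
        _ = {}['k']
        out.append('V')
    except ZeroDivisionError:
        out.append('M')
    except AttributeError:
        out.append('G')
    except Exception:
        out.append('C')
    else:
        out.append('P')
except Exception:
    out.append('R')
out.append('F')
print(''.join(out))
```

Execution trace: 'C' (inner except Exception) → 'F' (after the try/except). Output: CF

Answer: CF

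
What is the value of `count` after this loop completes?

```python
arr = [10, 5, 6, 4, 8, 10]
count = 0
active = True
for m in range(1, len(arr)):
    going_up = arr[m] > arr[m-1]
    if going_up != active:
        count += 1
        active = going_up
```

Count direction changes in [10, 5, 6, 4, 8, 10]
`count` takes the values: 0 → 1 → 2 → 3 → 4

Answer: 4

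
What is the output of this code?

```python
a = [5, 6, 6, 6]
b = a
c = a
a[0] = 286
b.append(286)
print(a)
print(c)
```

Key concept: multiple aliases.
Step by step:
`a = [5, 6, 6, 6]` → a = [5, 6, 6, 6]
`b = a` → b = [5, 6, 6, 6] (same object as a)
`c = a` → c = [5, 6, 6, 6] (same object as a, b)
`a[0] = 286` → a = [286, 6, 6, 6] (same object as b, c); b = [286, 6, 6, 6] (same object as a, c); c = [286, 6, 6, 6] (same object as a, b)
`b.append(286)` → a = [286, 6, 6, 6, 286] (same object as b, c); b = [286, 6, 6, 6, 286] (same object as a, c); c = [286, 6, 6, 6, 286] (same object as a, b)
`print(a)` → prints [286, 6, 6, 6, 286]
`print(c)` → prints [286, 6, 6, 6, 286]

Answer:
[286, 6, 6, 6, 286]
[286, 6, 6, 6, 286]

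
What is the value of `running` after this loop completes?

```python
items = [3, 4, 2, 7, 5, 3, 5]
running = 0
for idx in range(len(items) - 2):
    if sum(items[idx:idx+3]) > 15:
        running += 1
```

Count windows with sum > 15
`running` takes the values: 0

Answer: 0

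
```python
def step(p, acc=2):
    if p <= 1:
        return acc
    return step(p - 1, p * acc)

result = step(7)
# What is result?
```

Accumulator trace (n, acc): (7, 2) -> (6, 14) -> (5, 84) -> (4, 420) -> (3, 1680) -> (2, 5040) -> (1, 10080) -> return 10080

Answer: 10080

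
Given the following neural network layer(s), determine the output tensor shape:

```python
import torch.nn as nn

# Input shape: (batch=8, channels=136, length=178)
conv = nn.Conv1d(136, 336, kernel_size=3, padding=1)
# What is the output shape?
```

Input: (8, 136, 178) -> Output: (8, 336, 178)

Answer: (8, 336, 178)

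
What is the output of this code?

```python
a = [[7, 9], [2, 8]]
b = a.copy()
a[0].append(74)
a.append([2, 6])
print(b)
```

Key concept: shallow copy with nested lists.
Step by step:
`a = [[7, 9], [2, 8]]` → a = [[7, 9], [2, 8]]
`b = a.copy()` → b = [[7, 9], [2, 8]]
`a[0].append(74)` → a = [[7, 9, 74], [2, 8]]; b = [[7, 9, 74], [2, 8]]
`a.append([2, 6])` → a = [[7, 9, 74], [2, 8], [2, 6]]
`print(b)` → prints [[7, 9, 74], [2, 8]]

Answer: [[7, 9, 74], [2, 8]]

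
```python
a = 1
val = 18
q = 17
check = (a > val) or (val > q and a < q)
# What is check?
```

Trace:
`a = 1` → a = 1
`val = 18` → val = 18
`q = 17` → q = 17
`check = (a > val) or (val > q and a < q)` → check = True
So check = True

Answer: True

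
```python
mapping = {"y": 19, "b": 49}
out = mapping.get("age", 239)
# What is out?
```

Trace:
`mapping = {"y": 19, "b": 49}` → mapping = {'y': 19, 'b': 49}
`out = mapping.get("age", 239)` → out = 239
So out = 239

Answer: 239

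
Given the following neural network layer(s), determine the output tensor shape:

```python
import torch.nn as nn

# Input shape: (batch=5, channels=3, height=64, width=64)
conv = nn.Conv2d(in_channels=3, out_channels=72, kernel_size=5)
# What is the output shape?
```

Input: (5, 3, 64, 64) -> Output: (5, 72, 60, 60)

Answer: (5, 72, 60, 60)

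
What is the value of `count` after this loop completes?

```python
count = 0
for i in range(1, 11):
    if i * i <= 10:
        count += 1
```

Count numbers where i² ≤ 10
`count` takes the values: 0 → 1 → 2 → 3

Answer: 3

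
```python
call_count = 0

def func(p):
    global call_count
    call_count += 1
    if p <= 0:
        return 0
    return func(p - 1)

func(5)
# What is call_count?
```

Linear recursion stepping by 1: 6 calls from p=5 down to ≤0.

Answer: 6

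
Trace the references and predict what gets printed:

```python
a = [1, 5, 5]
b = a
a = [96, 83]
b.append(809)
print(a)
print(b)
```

Key concept: rebinding vs mutation: a is rebound to a new list, b still points at the original.
Step by step:
`a = [1, 5, 5]` → a = [1, 5, 5]
`b = a` → b = [1, 5, 5] (same object as a)
`a = [96, 83]` → a = [96, 83]
`b.append(809)` → b = [1, 5, 5, 809]
`print(a)` → prints [96, 83]
`print(b)` → prints [1, 5, 5, 809]

Answer:
[96, 83]
[1, 5, 5, 809]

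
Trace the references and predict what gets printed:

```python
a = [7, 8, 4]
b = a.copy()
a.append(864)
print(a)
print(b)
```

Key concept: list.copy() creates independent copy.
Step by step:
`a = [7, 8, 4]` → a = [7, 8, 4]
`b = a.copy()` → b = [7, 8, 4]
`a.append(864)` → a = [7, 8, 4, 864]
`print(a)` → prints [7, 8, 4, 864]
`print(b)` → prints [7, 8, 4]

Answer:
[7, 8, 4, 864]
[7, 8, 4]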